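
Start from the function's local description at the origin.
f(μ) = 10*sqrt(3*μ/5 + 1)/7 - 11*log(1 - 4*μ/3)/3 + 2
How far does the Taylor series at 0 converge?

Branch term (10/7)*sqrt(1 - μ/(-5/3)): its argument vanishes at μ = -5/3, a square-root branch point, modulus 5/3.
Branch term (-11/3)*log(1 - μ/(3/4)): its argument vanishes at μ = 3/4, a logarithmic branch point, modulus 3/4.
The radius of convergence is the smallest modulus among the singular points: 3/4.

The radius of convergence is 3/4.


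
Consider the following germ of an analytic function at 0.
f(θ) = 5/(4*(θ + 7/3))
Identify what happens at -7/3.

The point is a pole of order 1.

The denominator factor θ + 7/3 vanishes at -7/3 and appears to the power 1; the numerator there equals 5/4, nonzero, and no other factor vanishes.
Hence a pole whose order is the multiplicity, 1.


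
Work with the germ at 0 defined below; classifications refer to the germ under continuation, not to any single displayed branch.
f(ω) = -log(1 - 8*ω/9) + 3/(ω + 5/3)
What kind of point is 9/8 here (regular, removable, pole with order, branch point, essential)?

The term (-1)*log(1 - ω/(9/8)) has argument 1 - 9/8/(9/8) = 0 at 9/8: a logarithmic (infinitely-sheeted) branch point; the remaining terms are analytic or single-valued there.

The point is a logarithmic branch point.


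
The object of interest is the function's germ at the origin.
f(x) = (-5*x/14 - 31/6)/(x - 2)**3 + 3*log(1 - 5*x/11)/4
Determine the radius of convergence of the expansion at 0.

The radius of convergence is 2.

Denominator factor (x - 2)^3: pole of order 3 at 2, modulus 2.
Branch term (3/4)*log(1 - x/(11/5)): its argument vanishes at x = 11/5, a logarithmic branch point, modulus 11/5.
The radius of convergence is the smallest modulus among the singular points: 2.


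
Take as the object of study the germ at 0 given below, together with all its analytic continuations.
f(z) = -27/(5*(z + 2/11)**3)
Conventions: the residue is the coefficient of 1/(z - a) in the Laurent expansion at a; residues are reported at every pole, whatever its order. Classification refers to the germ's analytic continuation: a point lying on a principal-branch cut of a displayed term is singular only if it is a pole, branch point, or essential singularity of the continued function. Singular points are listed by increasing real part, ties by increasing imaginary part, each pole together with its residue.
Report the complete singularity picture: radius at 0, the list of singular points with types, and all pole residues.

Denominator factor (z + 2/11)^3: pole of order 3 at -2/11, modulus 2/11.
The radius of convergence is the smallest modulus among the singular points: 2/11.
At the order-3 pole -2/11 set g(z) = (z - (-2/11))^3*f(z) = -27/5.
Order-3 pole: residue = g''(a)/2; g''(-2/11) = 0, so the residue is 0.

Radius of convergence at 0: 2/11.
At -2/11: a pole of order 3; residue 0.


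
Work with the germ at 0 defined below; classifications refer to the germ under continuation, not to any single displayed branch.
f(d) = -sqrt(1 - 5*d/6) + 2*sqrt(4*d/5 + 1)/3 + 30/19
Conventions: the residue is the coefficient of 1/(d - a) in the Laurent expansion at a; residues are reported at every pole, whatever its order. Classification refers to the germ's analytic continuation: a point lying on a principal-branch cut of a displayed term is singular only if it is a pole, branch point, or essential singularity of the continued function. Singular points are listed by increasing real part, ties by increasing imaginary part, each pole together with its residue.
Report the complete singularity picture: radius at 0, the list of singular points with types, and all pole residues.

Radius of convergence at 0: 6/5.
At -5/4: an algebraic (square-root) branch point.
At 6/5: an algebraic (square-root) branch point.

Branch term (2/3)*sqrt(1 - d/(-5/4)): its argument vanishes at d = -5/4, a square-root branch point, modulus 5/4.
Branch term (-1)*sqrt(1 - d/(6/5)): its argument vanishes at d = 6/5, a square-root branch point, modulus 6/5.
The radius of convergence is the smallest modulus among the singular points: 6/5.
List the singular points by increasing real part (a conjugate pair: the negative imaginary part first).


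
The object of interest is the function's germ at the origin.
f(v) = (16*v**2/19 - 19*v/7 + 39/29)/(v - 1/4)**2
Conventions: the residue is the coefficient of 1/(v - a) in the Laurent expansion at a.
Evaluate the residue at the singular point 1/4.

At the order-2 pole 1/4 set g(v) = (v - (1/4))^2*f(v) = 16*v**2/19 - 19*v/7 + 39/29.
Order-2 pole: residue = g'(a); g'(1/4) = -305/133, so the residue is -305/133.

The residue is -305/133.


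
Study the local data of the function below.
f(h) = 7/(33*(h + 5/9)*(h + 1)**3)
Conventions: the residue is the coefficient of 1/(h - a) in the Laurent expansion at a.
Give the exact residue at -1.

At the order-3 pole -1 set g(h) = (h - (-1))^3*f(h) = 7/(33*(h + 5/9)).
Order-3 pole: residue = g''(a)/2; g''(-1) = -1701/352, so the residue is -1701/704.

The residue is -1701/704.


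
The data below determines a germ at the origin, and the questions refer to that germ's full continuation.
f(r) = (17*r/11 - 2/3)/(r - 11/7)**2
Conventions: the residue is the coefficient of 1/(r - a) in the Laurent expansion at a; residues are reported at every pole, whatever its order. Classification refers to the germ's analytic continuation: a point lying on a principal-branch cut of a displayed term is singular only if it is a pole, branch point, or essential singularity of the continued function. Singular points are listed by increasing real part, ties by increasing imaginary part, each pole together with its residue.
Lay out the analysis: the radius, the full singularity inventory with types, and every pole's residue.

Denominator factor (r - 11/7)^2: pole of order 2 at 11/7, modulus 11/7.
The radius of convergence is the smallest modulus among the singular points: 11/7.
At the order-2 pole 11/7 set g(r) = (r - (11/7))^2*f(r) = 17*r/11 - 2/3.
Order-2 pole: residue = g'(a); g'(11/7) = 17/11, so the residue is 17/11.

Radius of convergence at 0: 11/7.
At 11/7: a pole of order 2; residue 17/11.


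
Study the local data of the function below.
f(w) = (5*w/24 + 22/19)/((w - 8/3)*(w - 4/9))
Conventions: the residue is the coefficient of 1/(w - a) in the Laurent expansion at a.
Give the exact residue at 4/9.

The residue is -1283/2280.

At the order-1 pole 4/9 set g(w) = (w - (4/9))*f(w) = (5*w/24 + 22/19)/(w - 8/3).
Simple pole: residue = g(a) at a = 4/9, which is -1283/2280.


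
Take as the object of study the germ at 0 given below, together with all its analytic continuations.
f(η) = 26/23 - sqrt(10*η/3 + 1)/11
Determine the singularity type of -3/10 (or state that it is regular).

The term (-1/11)*sqrt(1 - η/(-3/10)) has argument 1 - -3/10/(-3/10) = 0 at -3/10: a square-root (algebraic, two-sheeted) branch point; the remaining terms are analytic or single-valued there.

The point is an algebraic (square-root) branch point.


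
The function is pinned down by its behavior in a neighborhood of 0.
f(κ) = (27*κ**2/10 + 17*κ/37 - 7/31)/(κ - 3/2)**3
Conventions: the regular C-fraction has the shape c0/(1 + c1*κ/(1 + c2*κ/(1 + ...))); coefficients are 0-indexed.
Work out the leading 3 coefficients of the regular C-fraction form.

Taylor coefficients (expand at 0): a_0 = 56/837, a_1 = -8/3441, a_2 = -415228/464535.
c0 = a_0 = 56/837. Peel one level at a time: if S = 1 + c*κ/S' with S'(0) = 1, then c is the κ-coefficient of S and S' = c*κ/(S - 1).
S_1 = c0/f = 1 + (9/259)*κ + (26888443/2012430)*κ^2 + ...; c1 = 9/259.
S_2 = c1*κ/(S_1 - 1) = 1 + (-26888443/69930)*κ + ...; c2 = -26888443/69930.

The regular C-fraction coefficients are [56/837, 9/259, -26888443/69930].


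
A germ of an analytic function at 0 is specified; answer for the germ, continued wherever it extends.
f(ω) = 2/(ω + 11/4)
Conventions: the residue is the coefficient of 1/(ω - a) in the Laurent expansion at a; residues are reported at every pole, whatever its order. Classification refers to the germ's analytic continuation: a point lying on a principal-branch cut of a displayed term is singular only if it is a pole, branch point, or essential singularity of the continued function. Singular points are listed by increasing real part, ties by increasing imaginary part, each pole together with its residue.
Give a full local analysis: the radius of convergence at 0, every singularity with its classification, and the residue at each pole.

Denominator factor (ω + 11/4): pole of order 1 at -11/4, modulus 11/4.
The radius of convergence is the smallest modulus among the singular points: 11/4.
At the order-1 pole -11/4 set g(ω) = (ω - (-11/4))*f(ω) = 2.
Simple pole: residue = g(a) at a = -11/4, which is 2.

Radius of convergence at 0: 11/4.
At -11/4: a pole of order 1; residue 2.


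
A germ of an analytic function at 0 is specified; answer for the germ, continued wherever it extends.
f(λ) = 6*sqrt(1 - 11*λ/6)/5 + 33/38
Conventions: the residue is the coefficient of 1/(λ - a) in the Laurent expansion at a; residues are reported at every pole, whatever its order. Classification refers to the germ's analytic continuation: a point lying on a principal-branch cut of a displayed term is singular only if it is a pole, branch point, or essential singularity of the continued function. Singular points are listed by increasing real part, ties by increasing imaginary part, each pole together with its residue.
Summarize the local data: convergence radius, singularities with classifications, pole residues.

Radius of convergence at 0: 6/11.
At 6/11: an algebraic (square-root) branch point.

Branch term (6/5)*sqrt(1 - λ/(6/11)): its argument vanishes at λ = 6/11, a square-root branch point, modulus 6/11.
The radius of convergence is the smallest modulus among the singular points: 6/11.


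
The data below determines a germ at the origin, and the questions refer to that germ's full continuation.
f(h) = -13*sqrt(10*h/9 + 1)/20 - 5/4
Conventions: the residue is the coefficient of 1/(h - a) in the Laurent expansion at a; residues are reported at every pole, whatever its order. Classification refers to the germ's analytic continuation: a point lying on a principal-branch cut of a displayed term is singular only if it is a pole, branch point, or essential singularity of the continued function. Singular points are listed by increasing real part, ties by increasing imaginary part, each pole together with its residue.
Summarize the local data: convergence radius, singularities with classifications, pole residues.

Radius of convergence at 0: 9/10.
At -9/10: an algebraic (square-root) branch point.

Branch term (-13/20)*sqrt(1 - h/(-9/10)): its argument vanishes at h = -9/10, a square-root branch point, modulus 9/10.
The radius of convergence is the smallest modulus among the singular points: 9/10.


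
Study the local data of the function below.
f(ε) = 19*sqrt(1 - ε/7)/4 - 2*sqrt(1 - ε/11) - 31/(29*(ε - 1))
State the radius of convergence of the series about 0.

Denominator factor (ε - 1): pole of order 1 at 1, modulus 1.
Branch term (-2)*sqrt(1 - ε/(11)): its argument vanishes at ε = 11, a square-root branch point, modulus 11.
Branch term (19/4)*sqrt(1 - ε/(7)): its argument vanishes at ε = 7, a square-root branch point, modulus 7.
The radius of convergence is the smallest modulus among the singular points: 1.

The radius of convergence is 1.


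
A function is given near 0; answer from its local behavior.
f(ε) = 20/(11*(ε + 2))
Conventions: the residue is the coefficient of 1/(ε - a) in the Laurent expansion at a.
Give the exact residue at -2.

At the order-1 pole -2 set g(ε) = (ε - (-2))*f(ε) = 20/11.
Simple pole: residue = g(a) at a = -2, which is 20/11.

The residue is 20/11.


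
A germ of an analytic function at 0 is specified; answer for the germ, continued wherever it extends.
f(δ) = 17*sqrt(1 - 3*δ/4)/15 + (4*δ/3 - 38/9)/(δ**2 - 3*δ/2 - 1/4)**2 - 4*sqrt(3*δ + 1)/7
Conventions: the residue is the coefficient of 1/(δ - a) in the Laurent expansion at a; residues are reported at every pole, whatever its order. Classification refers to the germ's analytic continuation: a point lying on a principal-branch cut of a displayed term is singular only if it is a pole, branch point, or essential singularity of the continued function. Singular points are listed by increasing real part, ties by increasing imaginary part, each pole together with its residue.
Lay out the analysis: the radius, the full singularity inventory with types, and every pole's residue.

Radius of convergence at 0: -3/4 + (1/4)*sqrt(13).
At -1/3: an algebraic (square-root) branch point.
At 3/4 - (1/4)*sqrt(13): a pole of order 2; residue -(464/1521)*sqrt(13).
At 4/3: an algebraic (square-root) branch point.
At 3/4 + (1/4)*sqrt(13): a pole of order 2; residue (464/1521)*sqrt(13).

Denominator factor (δ**2 - 3*δ/2 - 1/4)^2: discriminant 13/4, real irrational roots 3/4 + (1/4)*sqrt(13) and 3/4 - (1/4)*sqrt(13); poles of order 2, moduli 3/4 + (1/4)*sqrt(13) and -3/4 + (1/4)*sqrt(13).
Branch term (17/15)*sqrt(1 - δ/(4/3)): its argument vanishes at δ = 4/3, a square-root branch point, modulus 4/3.
Branch term (-4/7)*sqrt(1 - δ/(-1/3)): its argument vanishes at δ = -1/3, a square-root branch point, modulus 1/3.
The radius of convergence is the smallest modulus among the singular points: -3/4 + (1/4)*sqrt(13).
The branch terms are analytic at 3/4 - (1/4)*sqrt(13) and contribute nothing to the residue; only the rational part matters.
The factor δ**2 - 3*δ/2 - 1/4 splits as (δ - a)(δ - a') with a = 3/4 - (1/4)*sqrt(13), a' = 3/4 + (1/4)*sqrt(13). At the order-2 pole a set g(δ) = (δ - a)^2*(rational part) = [4*δ/3 - 38/9] / (δ - a')^2.
Order-2 pole: residue = g'(a); g'(3/4 - (1/4)*sqrt(13)) = -(464/1521)*sqrt(13), so the residue is -(464/1521)*sqrt(13).
The branch terms are analytic at 3/4 + (1/4)*sqrt(13) and contribute nothing to the residue; only the rational part matters.
The factor δ**2 - 3*δ/2 - 1/4 splits as (δ - a)(δ - a') with a = 3/4 + (1/4)*sqrt(13), a' = 3/4 - (1/4)*sqrt(13). At the order-2 pole a set g(δ) = (δ - a)^2*(rational part) = [4*δ/3 - 38/9] / (δ - a')^2.
Order-2 pole: residue = g'(a); g'(3/4 + (1/4)*sqrt(13)) = (464/1521)*sqrt(13), so the residue is (464/1521)*sqrt(13).
List the singular points by increasing real part (a conjugate pair: the negative imaginary part first).


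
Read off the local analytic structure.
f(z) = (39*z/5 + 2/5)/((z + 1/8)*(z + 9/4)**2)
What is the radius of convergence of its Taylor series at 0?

Denominator factor (z + 1/8): pole of order 1 at -1/8, modulus 1/8.
Denominator factor (z + 9/4)^2: pole of order 2 at -9/4, modulus 9/4.
The radius of convergence is the smallest modulus among the singular points: 1/8.

The radius of convergence is 1/8.


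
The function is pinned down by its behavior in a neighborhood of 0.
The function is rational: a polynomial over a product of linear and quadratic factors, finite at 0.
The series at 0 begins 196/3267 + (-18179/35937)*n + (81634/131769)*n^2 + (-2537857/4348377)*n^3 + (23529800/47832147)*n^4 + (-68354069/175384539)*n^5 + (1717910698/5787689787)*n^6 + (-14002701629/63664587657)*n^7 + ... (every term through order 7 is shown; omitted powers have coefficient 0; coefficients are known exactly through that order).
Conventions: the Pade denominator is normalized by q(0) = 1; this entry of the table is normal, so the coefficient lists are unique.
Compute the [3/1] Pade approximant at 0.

The Pade approximant has numerator coefficients [196/3267, -823543/1808829, 11529602/59691357, -40353607/656604927]; denominator coefficients [1, 1400/1661].

Taylor coefficients needed (read off): a_0 = 196/3267, a_1 = -18179/35937, a_2 = 81634/131769, a_3 = -2537857/4348377, a_4 = 23529800/47832147.
Write the denominator as Q(n) = 1 + q1*n. Requiring Q*f - P = O(n^5) with deg P <= 3 kills the coefficients of n^4..n^4 in Q*f:
  n^4: a_4 + q1*a_3 = 0, i.e. 23529800/47832147 + (-2537857/4348377)*q1 = 0.
Solving this linear system: q1 = 1400/1661.
The numerator is Q*f truncated at degree 3: P0 = a_0 = 196/3267; P1 = a_1 + q1*a_0 = -823543/1808829; P2 = a_2 + q1*a_1 = 11529602/59691357; P3 = a_3 + q1*a_2 = -40353607/656604927.


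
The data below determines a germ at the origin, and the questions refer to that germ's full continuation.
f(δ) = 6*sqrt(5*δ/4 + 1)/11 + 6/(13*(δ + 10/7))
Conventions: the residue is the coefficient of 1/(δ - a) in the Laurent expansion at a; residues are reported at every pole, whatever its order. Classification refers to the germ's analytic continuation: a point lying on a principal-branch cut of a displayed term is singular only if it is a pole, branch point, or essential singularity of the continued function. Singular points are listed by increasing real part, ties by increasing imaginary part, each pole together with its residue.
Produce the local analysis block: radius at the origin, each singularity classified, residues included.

Radius of convergence at 0: 4/5.
At -10/7: a pole of order 1; residue 6/13.
At -4/5: an algebraic (square-root) branch point.

Denominator factor (δ + 10/7): pole of order 1 at -10/7, modulus 10/7.
Branch term (6/11)*sqrt(1 - δ/(-4/5)): its argument vanishes at δ = -4/5, a square-root branch point, modulus 4/5.
The radius of convergence is the smallest modulus among the singular points: 4/5.
The branch term is analytic at -10/7 and contributes nothing to the residue; only the rational part matters.
At the order-1 pole -10/7 set g(δ) = (δ - (-10/7))*(rational part) = 6/13.
Simple pole: residue = g(a) at a = -10/7, which is 6/13.
List the singular points by increasing real part (a conjugate pair: the negative imaginary part first).


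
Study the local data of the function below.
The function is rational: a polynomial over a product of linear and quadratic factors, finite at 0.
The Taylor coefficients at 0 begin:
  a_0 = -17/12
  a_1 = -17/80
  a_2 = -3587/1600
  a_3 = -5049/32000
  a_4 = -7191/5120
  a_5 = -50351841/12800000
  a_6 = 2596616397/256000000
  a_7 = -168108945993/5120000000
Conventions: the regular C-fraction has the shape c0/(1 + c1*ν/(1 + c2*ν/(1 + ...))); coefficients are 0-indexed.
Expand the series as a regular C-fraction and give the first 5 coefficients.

The regular C-fraction coefficients are [-17/12, -3/20, -52/5, 691/65, -825/8983].

Taylor coefficients (read off): a_0 = -17/12, a_1 = -17/80, a_2 = -3587/1600, a_3 = -5049/32000, a_4 = -7191/5120.
c0 = a_0 = -17/12. Peel one level at a time: if S = 1 + c*ν/S' with S'(0) = 1, then c is the ν-coefficient of S and S' = c*ν/(S - 1).
S_1 = c0/f = 1 + (-3/20)*ν + (-39/25)*ν^2 + ...; c1 = -3/20.
S_2 = c1*ν/(S_1 - 1) = 1 + (-52/5)*ν + (2764/25)*ν^2 + ...; c2 = -52/5.
S_3 = c2*ν/(S_2 - 1) = 1 + (691/65)*ν + (165/169)*ν^2 + ...; c3 = 691/65.
S_4 = c3*ν/(S_3 - 1) = 1 + (-825/8983)*ν + ...; c4 = -825/8983.


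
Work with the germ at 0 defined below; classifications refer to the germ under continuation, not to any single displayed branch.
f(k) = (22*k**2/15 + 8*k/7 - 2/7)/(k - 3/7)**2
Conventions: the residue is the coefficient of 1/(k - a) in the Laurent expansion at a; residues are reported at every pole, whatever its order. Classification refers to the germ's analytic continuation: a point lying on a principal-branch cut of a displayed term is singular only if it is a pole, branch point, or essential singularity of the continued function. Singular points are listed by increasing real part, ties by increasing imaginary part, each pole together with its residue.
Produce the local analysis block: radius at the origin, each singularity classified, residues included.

Radius of convergence at 0: 3/7.
At 3/7: a pole of order 2; residue 12/5.

Denominator factor (k - 3/7)^2: pole of order 2 at 3/7, modulus 3/7.
The radius of convergence is the smallest modulus among the singular points: 3/7.
At the order-2 pole 3/7 set g(k) = (k - (3/7))^2*f(k) = 22*k**2/15 + 8*k/7 - 2/7.
Order-2 pole: residue = g'(a); g'(3/7) = 12/5, so the residue is 12/5.


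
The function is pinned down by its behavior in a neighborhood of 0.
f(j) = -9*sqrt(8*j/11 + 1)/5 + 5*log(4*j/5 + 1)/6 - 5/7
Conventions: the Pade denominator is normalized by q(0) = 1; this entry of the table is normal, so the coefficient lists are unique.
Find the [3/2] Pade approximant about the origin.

Taylor coefficients needed (expand at 0): a_0 = -88/35, a_1 = 2/165, a_2 = -268/1815, a_3 = 29632/299475, a_4 = -360512/5490375, a_5 = 67338112/1509853125.
Write the denominator as Q(j) = 1 + q1*j + q2*j^2. Requiring Q*f - P = O(j^6) with deg P <= 3 kills the coefficients of j^4..j^5 in Q*f:
  j^4: a_4 + q1*a_3 + q2*a_2 = 0, i.e. -360512/5490375 + (29632/299475)*q1 + (-268/1815)*q2 = 0.
  j^5: a_5 + q1*a_4 + q2*a_3 = 0, i.e. 67338112/1509853125 + (-360512/5490375)*q1 + (29632/299475)*q2 = 0.
Solving this linear system: q1 = -8512314/9131375, q2 = -537063312/502225625.
The numerator is Q*f truncated at degree 3: P0 = a_0 = -88/35; P1 = a_1 + q1*a_0 = 2258872646/958794375; P2 = a_2 + q1*a_1 + q2*a_0 = 133402279888/52733690625; P3 = a_3 + q1*a_2 + q2*a_1 = 55595386408/248601684375.

The Pade approximant has numerator coefficients [-88/35, 2258872646/958794375, 133402279888/52733690625, 55595386408/248601684375]; denominator coefficients [1, -8512314/9131375, -537063312/502225625].


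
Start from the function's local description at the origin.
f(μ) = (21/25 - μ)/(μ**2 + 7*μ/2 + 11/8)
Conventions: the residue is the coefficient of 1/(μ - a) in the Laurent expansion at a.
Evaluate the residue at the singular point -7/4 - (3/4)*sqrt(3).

The residue is -1/2 - (259/450)*sqrt(3).

The factor μ**2 + 7*μ/2 + 11/8 splits as (μ - a)(μ - a') with a = -7/4 - (3/4)*sqrt(3), a' = -7/4 + (3/4)*sqrt(3). At the order-1 pole a set g(μ) = (μ - a)*f(μ) = [21/25 - μ] / (μ - a').
Simple pole: residue = g(a) at a = -7/4 - (3/4)*sqrt(3), which is -1/2 - (259/450)*sqrt(3).


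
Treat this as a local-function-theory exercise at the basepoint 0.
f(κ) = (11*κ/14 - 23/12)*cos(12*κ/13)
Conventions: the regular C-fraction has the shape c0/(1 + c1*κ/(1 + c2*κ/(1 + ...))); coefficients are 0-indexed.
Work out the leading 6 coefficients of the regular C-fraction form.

The regular C-fraction coefficients are [-23/12, 66/161, -433746/299299, 1932/1859, 17710/72291, 1919896/11638851].

Taylor coefficients (expand at 0): a_0 = -23/12, a_1 = 11/14, a_2 = 138/169, a_3 = -396/1183, a_4 = -1656/28561, a_5 = 4752/199927.
c0 = a_0 = -23/12. Peel one level at a time: if S = 1 + c*κ/S' with S'(0) = 1, then c is the κ-coefficient of S and S' = c*κ/(S - 1).
S_1 = c0/f = 1 + (66/161)*κ + (2602476/4380649)*κ^2 + ...; c1 = 66/161.
S_2 = c1*κ/(S_1 - 1) = 1 + (-433746/299299)*κ + (5204952/3455881)*κ^2 + ...; c2 = -433746/299299.
S_3 = c2*κ/(S_2 - 1) = 1 + (1932/1859)*κ + (-1036840/4072393)*κ^2 + ...; c3 = 1932/1859.
S_4 = c3*κ/(S_3 - 1) = 1 + (17710/72291)*κ + (-211188560/5225988681)*κ^2 + ...; c4 = 17710/72291.
S_5 = c4*κ/(S_4 - 1) = 1 + (1919896/11638851)*κ + ...; c5 = 1919896/11638851.


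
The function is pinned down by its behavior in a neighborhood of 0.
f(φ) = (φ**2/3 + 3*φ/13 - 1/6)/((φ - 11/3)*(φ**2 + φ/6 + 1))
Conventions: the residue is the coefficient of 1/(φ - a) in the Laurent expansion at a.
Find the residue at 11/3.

At the order-1 pole 11/3 set g(φ) = (φ - (11/3))*f(φ) = (φ**2/3 + 3*φ/13 - 1/6)/(φ**2 + φ/6 + 1).
Simple pole: residue = g(a) at a = 11/3, which is 3623/10569.

The residue is 3623/10569.


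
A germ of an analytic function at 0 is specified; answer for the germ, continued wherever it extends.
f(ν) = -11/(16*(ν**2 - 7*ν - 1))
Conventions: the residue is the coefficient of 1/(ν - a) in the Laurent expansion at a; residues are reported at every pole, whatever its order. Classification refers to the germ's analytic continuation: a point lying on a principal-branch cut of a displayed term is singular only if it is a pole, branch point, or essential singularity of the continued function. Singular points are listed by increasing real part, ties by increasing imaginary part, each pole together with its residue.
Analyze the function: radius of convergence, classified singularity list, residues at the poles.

Denominator factor (ν**2 - 7*ν - 1): discriminant 53, real irrational roots 7/2 + (1/2)*sqrt(53) and 7/2 - (1/2)*sqrt(53); poles of order 1, moduli 7/2 + (1/2)*sqrt(53) and -7/2 + (1/2)*sqrt(53).
The radius of convergence is the smallest modulus among the singular points: -7/2 + (1/2)*sqrt(53).
The factor ν**2 - 7*ν - 1 splits as (ν - a)(ν - a') with a = 7/2 - (1/2)*sqrt(53), a' = 7/2 + (1/2)*sqrt(53). At the order-1 pole a set g(ν) = (ν - a)*f(ν) = [-11/16] / (ν - a').
Simple pole: residue = g(a) at a = 7/2 - (1/2)*sqrt(53), which is (11/848)*sqrt(53).
The factor ν**2 - 7*ν - 1 splits as (ν - a)(ν - a') with a = 7/2 + (1/2)*sqrt(53), a' = 7/2 - (1/2)*sqrt(53). At the order-1 pole a set g(ν) = (ν - a)*f(ν) = [-11/16] / (ν - a').
Simple pole: residue = g(a) at a = 7/2 + (1/2)*sqrt(53), which is -(11/848)*sqrt(53).
List the singular points by increasing real part (a conjugate pair: the negative imaginary part first).

Radius of convergence at 0: -7/2 + (1/2)*sqrt(53).
At 7/2 - (1/2)*sqrt(53): a pole of order 1; residue (11/848)*sqrt(53).
At 7/2 + (1/2)*sqrt(53): a pole of order 1; residue -(11/848)*sqrt(53).


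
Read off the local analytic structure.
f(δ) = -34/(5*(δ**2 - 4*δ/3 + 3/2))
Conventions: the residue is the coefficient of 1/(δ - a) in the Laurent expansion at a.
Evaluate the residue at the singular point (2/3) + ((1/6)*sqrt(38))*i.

The factor δ**2 - 4*δ/3 + 3/2 splits as (δ - a)(δ - a') with a = (2/3) + ((1/6)*sqrt(38))*i, a' = (2/3) - ((1/6)*sqrt(38))*i. At the order-1 pole a set g(δ) = (δ - a)*f(δ) = [-34/5] / (δ - a').
Simple pole: residue = g(a) at a = (2/3) + ((1/6)*sqrt(38))*i, which is ((51/95)*sqrt(38))*i.

The residue is ((51/95)*sqrt(38))*i.


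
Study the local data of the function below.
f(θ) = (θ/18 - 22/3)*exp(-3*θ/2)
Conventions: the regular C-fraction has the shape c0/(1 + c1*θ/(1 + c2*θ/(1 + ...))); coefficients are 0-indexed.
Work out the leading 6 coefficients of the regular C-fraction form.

Taylor coefficients (expand at 0): a_0 = -22/3, a_1 = 199/18, a_2 = -25/3, a_3 = 67/16, a_4 = -101/64, a_5 = 609/1280.
c0 = a_0 = -22/3. Peel one level at a time: if S = 1 + c*θ/S' with S'(0) = 1, then c is the θ-coefficient of S and S' = c*θ/(S - 1).
S_1 = c0/f = 1 + (199/132)*θ + (19801/17424)*θ^2 + ...; c1 = 199/132.
S_2 = c1*θ/(S_1 - 1) = 1 + (-19801/26268)*θ + (60003/316808)*θ^2 + ...; c2 = -19801/26268.
S_3 = c2*θ/(S_2 - 1) = 1 + (1980099/7880798)*θ + (198029799/3136636808)*θ^2 + ...; c3 = 1980099/7880798.
S_4 = c3*θ/(S_3 - 1) = 1 + (-132686633/528053068)*θ + (33674183/888977780)*θ^2 + ...; c4 = -132686633/528053068.
S_5 = c4*θ/(S_4 - 1) = 1 + (3350665817/22226677945)*θ + ...; c5 = 3350665817/22226677945.

The regular C-fraction coefficients are [-22/3, 199/132, -19801/26268, 1980099/7880798, -132686633/528053068, 3350665817/22226677945].


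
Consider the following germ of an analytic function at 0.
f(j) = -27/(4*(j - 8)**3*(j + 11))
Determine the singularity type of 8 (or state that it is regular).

The denominator factor j - 8 vanishes at 8 and appears to the power 3; the numerator there equals -27/4, nonzero, and no other factor vanishes.
Hence a pole whose order is the multiplicity, 3.

The point is a pole of order 3.


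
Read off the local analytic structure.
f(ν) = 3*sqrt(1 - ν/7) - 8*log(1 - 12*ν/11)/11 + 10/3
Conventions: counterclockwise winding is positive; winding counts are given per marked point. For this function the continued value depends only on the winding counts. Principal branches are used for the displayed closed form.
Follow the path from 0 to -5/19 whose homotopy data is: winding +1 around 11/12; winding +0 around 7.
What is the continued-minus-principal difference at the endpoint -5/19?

The rational part is single-valued and drops out of the difference; each branch term changes only by its own monodromy.
(3)*sqrt(1 - ν/(7)): winding +0 is even, the square root returns to the same sheet, contribution 0.
(-8/11)*log(1 - ν/(11/12)): each positive loop around 11/12 adds 2*pi*i to the log, so winding +1 contributes (-8/11)*(1)*2*pi*i = -(16/11)*pi*i.
Summing the contributions at ν = -5/19 gives -(16/11)*pi*i.

Continued minus principal equals -(16/11)*pi*i.


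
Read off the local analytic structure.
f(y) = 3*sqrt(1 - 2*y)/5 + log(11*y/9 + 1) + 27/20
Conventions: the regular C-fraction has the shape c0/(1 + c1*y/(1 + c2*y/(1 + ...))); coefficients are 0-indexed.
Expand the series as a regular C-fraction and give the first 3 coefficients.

The regular C-fraction coefficients are [39/20, -112/351, 4918/2457].

Taylor coefficients (expand at 0): a_0 = 39/20, a_1 = 28/45, a_2 = -424/405.
c0 = a_0 = 39/20. Peel one level at a time: if S = 1 + c*y/S' with S'(0) = 1, then c is the y-coefficient of S and S' = c*y/(S - 1).
S_1 = c0/f = 1 + (-112/351)*y + (78688/123201)*y^2 + ...; c1 = -112/351.
S_2 = c1*y/(S_1 - 1) = 1 + (4918/2457)*y + ...; c2 = 4918/2457.


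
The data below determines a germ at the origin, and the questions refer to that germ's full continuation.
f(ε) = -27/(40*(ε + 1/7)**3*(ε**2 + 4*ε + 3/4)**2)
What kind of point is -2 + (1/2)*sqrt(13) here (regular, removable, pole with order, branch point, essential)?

The denominator factor ε**2 + 4*ε + 3/4 vanishes at -2 + (1/2)*sqrt(13) and appears to the power 2; the numerator there equals -27/40, nonzero, and no other factor vanishes.
Hence a pole whose order is the multiplicity, 2.

The point is a pole of order 2.


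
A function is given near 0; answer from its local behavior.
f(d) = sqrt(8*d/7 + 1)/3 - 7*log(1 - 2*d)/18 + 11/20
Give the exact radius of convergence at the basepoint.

The radius of convergence is 1/2.

Branch term (1/3)*sqrt(1 - d/(-7/8)): its argument vanishes at d = -7/8, a square-root branch point, modulus 7/8.
Branch term (-7/18)*log(1 - d/(1/2)): its argument vanishes at d = 1/2, a logarithmic branch point, modulus 1/2.
The radius of convergence is the smallest modulus among the singular points: 1/2.


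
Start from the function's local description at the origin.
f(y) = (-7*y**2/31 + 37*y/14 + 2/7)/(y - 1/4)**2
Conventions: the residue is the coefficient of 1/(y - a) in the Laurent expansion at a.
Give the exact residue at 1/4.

At the order-2 pole 1/4 set g(y) = (y - (1/4))^2*f(y) = -7*y**2/31 + 37*y/14 + 2/7.
Order-2 pole: residue = g'(a); g'(1/4) = 549/217, so the residue is 549/217.

The residue is 549/217.


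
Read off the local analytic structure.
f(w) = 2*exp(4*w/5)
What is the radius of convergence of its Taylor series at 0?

The factor exp(4*w/5) is entire and contributes no finite singular point.
The polynomial part has no poles.
No finite singular points: the Taylor series at 0 converges everywhere.

The radius of convergence is infinite.


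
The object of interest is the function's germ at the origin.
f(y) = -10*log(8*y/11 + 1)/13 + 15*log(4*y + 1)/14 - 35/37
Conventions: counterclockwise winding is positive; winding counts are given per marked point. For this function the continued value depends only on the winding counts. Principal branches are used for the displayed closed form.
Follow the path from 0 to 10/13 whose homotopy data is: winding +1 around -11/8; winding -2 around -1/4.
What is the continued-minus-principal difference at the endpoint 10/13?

The rational part is single-valued and drops out of the difference; each branch term changes only by its own monodromy.
(15/14)*log(1 - y/(-1/4)): each positive loop around -1/4 adds 2*pi*i to the log, so winding -2 contributes (15/14)*(-2)*2*pi*i = -(30/7)*pi*i.
(-10/13)*log(1 - y/(-11/8)): each positive loop around -11/8 adds 2*pi*i to the log, so winding +1 contributes (-10/13)*(1)*2*pi*i = -(20/13)*pi*i.
Summing the contributions at y = 10/13 gives -(530/91)*pi*i.

Continued minus principal equals -(530/91)*pi*i.


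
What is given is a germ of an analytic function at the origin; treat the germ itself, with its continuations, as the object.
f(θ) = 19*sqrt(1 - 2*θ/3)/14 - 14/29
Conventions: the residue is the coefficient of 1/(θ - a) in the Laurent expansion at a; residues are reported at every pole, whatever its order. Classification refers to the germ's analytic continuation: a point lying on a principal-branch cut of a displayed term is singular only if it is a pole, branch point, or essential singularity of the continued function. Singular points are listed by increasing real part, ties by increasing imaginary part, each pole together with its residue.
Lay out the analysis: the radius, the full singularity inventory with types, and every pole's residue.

Radius of convergence at 0: 3/2.
At 3/2: an algebraic (square-root) branch point.

Branch term (19/14)*sqrt(1 - θ/(3/2)): its argument vanishes at θ = 3/2, a square-root branch point, modulus 3/2.
The radius of convergence is the smallest modulus among the singular points: 3/2.


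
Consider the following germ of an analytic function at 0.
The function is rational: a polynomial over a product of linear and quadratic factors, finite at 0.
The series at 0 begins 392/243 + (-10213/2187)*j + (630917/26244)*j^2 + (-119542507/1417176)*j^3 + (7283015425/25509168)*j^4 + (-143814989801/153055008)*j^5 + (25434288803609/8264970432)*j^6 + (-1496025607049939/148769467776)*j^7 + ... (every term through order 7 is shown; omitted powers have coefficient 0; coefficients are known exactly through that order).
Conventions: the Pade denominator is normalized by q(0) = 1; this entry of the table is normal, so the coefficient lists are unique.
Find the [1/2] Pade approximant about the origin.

The Pade approximant has numerator coefficients [392/243, -323028965/134202501]; denominator coefficients [1, 83666641/59645556, -23280226531/2147240016].


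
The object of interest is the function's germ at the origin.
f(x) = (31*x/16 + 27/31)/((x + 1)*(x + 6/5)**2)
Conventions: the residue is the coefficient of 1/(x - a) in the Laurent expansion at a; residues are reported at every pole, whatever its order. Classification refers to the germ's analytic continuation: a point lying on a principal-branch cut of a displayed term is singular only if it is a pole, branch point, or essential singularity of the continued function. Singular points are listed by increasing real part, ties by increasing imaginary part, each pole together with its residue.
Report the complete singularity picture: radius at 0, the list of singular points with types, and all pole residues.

Denominator factor (x + 6/5)^2: pole of order 2 at -6/5, modulus 6/5.
Denominator factor (x + 1): pole of order 1 at -1, modulus 1.
The radius of convergence is the smallest modulus among the singular points: 1.
At the order-2 pole -6/5 set g(x) = (x - (-6/5))^2*f(x) = (31*x/16 + 27/31)/(x + 1).
Order-2 pole: residue = g'(a); g'(-6/5) = 13225/496, so the residue is 13225/496.
At the order-1 pole -1 set g(x) = (x - (-1))*f(x) = (31*x/16 + 27/31)/(x + 6/5)**2.
Simple pole: residue = g(a) at a = -1, which is -13225/496.
List the singular points by increasing real part (a conjugate pair: the negative imaginary part first).

Radius of convergence at 0: 1.
At -6/5: a pole of order 2; residue 13225/496.
At -1: a pole of order 1; residue -13225/496.


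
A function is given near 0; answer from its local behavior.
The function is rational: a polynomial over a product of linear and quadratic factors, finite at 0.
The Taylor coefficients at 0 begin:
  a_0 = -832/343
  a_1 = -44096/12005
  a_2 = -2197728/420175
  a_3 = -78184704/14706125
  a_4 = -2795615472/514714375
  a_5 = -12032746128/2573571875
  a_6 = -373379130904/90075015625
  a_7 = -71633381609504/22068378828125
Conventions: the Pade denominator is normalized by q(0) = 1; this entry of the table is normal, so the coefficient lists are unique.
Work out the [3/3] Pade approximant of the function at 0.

The Pade approximant has numerator coefficients [-832/343, -32378163584/17259751425, -463250944/556766175, -5250093056/17259751425]; denominator coefficients [1, -260979301/352239825, -17046609199/24656787750, 144630877/250141325].


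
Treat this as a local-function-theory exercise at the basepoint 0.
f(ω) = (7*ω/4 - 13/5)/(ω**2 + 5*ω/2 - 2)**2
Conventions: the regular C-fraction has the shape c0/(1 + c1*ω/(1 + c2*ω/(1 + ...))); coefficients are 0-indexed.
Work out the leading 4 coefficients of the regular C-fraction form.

Taylor coefficients (expand at 0): a_0 = -13/20, a_1 = -19/16, a_2 = -833/320, a_3 = -1287/256.
c0 = a_0 = -13/20. Peel one level at a time: if S = 1 + c*ω/S' with S'(0) = 1, then c is the ω-coefficient of S and S' = c*ω/(S - 1).
S_1 = c0/f = 1 + (-95/52)*ω + (-451/676)*ω^2 + ...; c1 = -95/52.
S_2 = c1*ω/(S_1 - 1) = 1 + (-451/1235)*ω + (20641/36100)*ω^2 + ...; c2 = -451/1235.
S_3 = c2*ω/(S_2 - 1) = 1 + (268333/171380)*ω + ...; c3 = 268333/171380.

The regular C-fraction coefficients are [-13/20, -95/52, -451/1235, 268333/171380].


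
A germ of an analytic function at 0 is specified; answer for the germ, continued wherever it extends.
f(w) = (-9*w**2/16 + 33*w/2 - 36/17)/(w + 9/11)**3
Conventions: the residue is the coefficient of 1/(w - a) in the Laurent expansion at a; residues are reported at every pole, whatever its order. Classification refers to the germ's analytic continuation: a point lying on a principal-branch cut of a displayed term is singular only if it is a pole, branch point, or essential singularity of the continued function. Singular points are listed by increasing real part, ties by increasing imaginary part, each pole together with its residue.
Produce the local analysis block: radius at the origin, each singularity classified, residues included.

Radius of convergence at 0: 9/11.
At -9/11: a pole of order 3; residue -9/16.

Denominator factor (w + 9/11)^3: pole of order 3 at -9/11, modulus 9/11.
The radius of convergence is the smallest modulus among the singular points: 9/11.
At the order-3 pole -9/11 set g(w) = (w - (-9/11))^3*f(w) = -9*w**2/16 + 33*w/2 - 36/17.
Order-3 pole: residue = g''(a)/2; g''(-9/11) = -9/8, so the residue is -9/16.


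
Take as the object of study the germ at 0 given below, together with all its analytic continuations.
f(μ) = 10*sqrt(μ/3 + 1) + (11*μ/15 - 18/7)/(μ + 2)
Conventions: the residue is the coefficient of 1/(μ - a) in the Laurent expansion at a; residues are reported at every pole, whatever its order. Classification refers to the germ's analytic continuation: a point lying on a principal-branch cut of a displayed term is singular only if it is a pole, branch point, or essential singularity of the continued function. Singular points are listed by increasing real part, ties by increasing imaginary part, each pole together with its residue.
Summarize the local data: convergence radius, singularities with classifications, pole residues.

Denominator factor (μ + 2): pole of order 1 at -2, modulus 2.
Branch term (10)*sqrt(1 - μ/(-3)): its argument vanishes at μ = -3, a square-root branch point, modulus 3.
The radius of convergence is the smallest modulus among the singular points: 2.
The branch term is analytic at -2 and contributes nothing to the residue; only the rational part matters.
At the order-1 pole -2 set g(μ) = (μ - (-2))*(rational part) = 11*μ/15 - 18/7.
Simple pole: residue = g(a) at a = -2, which is -424/105.
List the singular points by increasing real part (a conjugate pair: the negative imaginary part first).

Radius of convergence at 0: 2.
At -3: an algebraic (square-root) branch point.
At -2: a pole of order 1; residue -424/105.


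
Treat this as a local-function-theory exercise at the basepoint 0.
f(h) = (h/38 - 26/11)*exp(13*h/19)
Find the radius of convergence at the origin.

The factor exp(13*h/19) is entire and contributes no finite singular point.
The polynomial part has no poles.
No finite singular points: the Taylor series at 0 converges everywhere.

The radius of convergence is infinite.


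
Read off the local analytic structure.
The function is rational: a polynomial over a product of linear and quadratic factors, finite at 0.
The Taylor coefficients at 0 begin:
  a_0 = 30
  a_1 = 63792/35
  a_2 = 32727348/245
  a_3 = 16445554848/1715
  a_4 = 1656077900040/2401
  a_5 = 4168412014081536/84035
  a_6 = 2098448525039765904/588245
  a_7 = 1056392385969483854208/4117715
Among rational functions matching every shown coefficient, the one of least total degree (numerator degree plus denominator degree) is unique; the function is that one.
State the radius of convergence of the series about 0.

The radius of convergence is 6 - (1/6)*sqrt(1290).

No rational of total degree below 5 reproduces all 8 coefficients; solving the [1/4] Pade equations on them gives f(k) = (5/12 - 39*k/35)/((k**2 - 12*k + 1/6)*(k**2 + 5*k/7 + 1/12)), whose expansion matches every shown term.
Denominator factor (k**2 - 12*k + 1/6): discriminant 430/3, real irrational roots 6 + (1/6)*sqrt(1290) and 6 - (1/6)*sqrt(1290); poles of order 1, moduli 6 + (1/6)*sqrt(1290) and 6 - (1/6)*sqrt(1290).
Denominator factor (k**2 + 5*k/7 + 1/12): discriminant 26/147, real irrational roots -5/14 + (1/42)*sqrt(78) and -5/14 - (1/42)*sqrt(78); poles of order 1, moduli 5/14 - (1/42)*sqrt(78) and 5/14 + (1/42)*sqrt(78).
The radius of convergence is the smallest modulus among the singular points: 6 - (1/6)*sqrt(1290).
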